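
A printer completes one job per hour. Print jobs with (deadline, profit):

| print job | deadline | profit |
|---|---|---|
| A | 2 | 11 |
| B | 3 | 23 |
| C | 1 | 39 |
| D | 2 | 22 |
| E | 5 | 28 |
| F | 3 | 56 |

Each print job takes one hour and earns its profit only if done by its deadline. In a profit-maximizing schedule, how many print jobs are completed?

4

Profit order: F=56 C=39 E=28 B=23 D=22 A=11
Assign: F→slot 3, C→slot 1, E→slot 5, B→slot 2, D skipped, A skipped.
Slots: [1:C] [2:B] [3:F] [5:E]
4 of 6 scheduled.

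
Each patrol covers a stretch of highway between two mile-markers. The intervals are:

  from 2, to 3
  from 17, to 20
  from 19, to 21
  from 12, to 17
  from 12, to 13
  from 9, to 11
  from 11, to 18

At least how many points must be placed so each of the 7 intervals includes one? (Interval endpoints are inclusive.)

4

Sort by right endpoint; whenever an interval is uncovered, place a point at its right end.
Sorted: [2,3] [9,11] [12,13] [12,17] [11,18] [17,20] [19,21]
{[2,3]} hit by 3; {[9,11]} hit by 11; {[12,13],[12,17],[11,18]} hit by 13; {[17,20],[19,21]} hit by 20.
Points: 3, 11, 13, 20 (4 total).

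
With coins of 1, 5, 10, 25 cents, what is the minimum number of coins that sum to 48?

Greedy: take as many of the largest coin as possible, then repeat with the remainder.
48 = 1×25 + 2×10 + 3×1
Total coins = 1 + 2 + 3 = 6

6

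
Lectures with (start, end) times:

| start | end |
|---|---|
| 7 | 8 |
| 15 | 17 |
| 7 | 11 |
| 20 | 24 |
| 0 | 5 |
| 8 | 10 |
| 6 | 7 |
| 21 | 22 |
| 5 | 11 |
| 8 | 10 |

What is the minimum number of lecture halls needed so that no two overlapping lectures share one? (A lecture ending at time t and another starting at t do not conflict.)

4

The answer is the maximum number of intervals overlapping at any instant.
Events (time:±→running): 0:+→1 5:-→0 5:+→1 6:+→2 7:-→1 7:+→2 7:+→3 8:-→2 8:+→3 8:+→4 … peak 4.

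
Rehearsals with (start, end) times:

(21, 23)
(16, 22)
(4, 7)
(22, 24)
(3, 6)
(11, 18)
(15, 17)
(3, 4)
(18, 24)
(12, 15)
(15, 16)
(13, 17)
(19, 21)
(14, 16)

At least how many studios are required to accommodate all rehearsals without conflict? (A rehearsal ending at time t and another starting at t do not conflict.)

starts: [3, 3, 4, 11, 12, 13, 14, 15, 15, 16, 18, 19, 21, 22]
ends:   [4, 6, 7, 15, 16, 16, 17, 17, 18, 21, 22, 23, 24, 24]
s3→1 s3→2 e4→1 s4→2 e6→1 e7→0 s11→1 s12→2 s13→3 s14→4 e15→3 s15→4 s15→5  — peak 5.

5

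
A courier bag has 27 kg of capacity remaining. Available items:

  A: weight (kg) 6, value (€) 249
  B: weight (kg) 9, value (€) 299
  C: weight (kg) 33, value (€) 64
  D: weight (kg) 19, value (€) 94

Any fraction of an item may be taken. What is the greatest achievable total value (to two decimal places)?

607.37

Greedy by value/weight ratio, highest first.
Order: A (249/6=41.50) > B (299/9=33.22) > D (94/19=4.95) > C (64/33=1.94)
Fill: take A (6 @ 249) → take B (9 @ 299) → take 12/19 of D → 59.37; 27/27 used.
Total value = 607.37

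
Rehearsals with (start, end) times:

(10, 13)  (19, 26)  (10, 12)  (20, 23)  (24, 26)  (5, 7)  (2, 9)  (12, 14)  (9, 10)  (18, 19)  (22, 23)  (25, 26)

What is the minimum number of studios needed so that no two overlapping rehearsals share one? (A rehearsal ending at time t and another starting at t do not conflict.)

3

starts: [2, 5, 9, 10, 10, 12, 18, 19, 20, 22, 24, 25]
ends:   [7, 9, 10, 12, 13, 14, 19, 23, 23, 26, 26, 26]
s2→1 s5→2 e7→1 e9→0 s9→1 e10→0 s10→1 s10→2 e12→1 s12→2 e13→1 e14→0 s18→1 e19→0 s19→1 s20→2 s22→3  — peak 3.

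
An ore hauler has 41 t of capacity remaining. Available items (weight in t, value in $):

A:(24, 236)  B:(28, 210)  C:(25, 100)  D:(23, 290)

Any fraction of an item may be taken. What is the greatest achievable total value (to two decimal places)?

467.00

Sort by value per unit weight and fill in that order.
Ratios (sorted): D 12.61, A 9.83, B 7.50, C 4.00
take D (23 @ 290); take 18/24 of A → 177.00. Capacity used 41/41.
Total value = 467.00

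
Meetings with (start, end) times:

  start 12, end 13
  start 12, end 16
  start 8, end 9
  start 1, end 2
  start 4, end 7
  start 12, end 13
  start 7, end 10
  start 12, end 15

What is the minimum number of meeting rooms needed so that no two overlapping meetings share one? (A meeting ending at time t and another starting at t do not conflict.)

4

The answer is the maximum number of intervals overlapping at any instant.
starts: [1, 4, 7, 8, 12, 12, 12, 12]
ends:   [2, 7, 9, 10, 13, 13, 15, 16]
s1→1 e2→0 s4→1 e7→0 s7→1 s8→2 e9→1 e10→0 s12→1 s12→2 s12→3 s12→4  — peak 4.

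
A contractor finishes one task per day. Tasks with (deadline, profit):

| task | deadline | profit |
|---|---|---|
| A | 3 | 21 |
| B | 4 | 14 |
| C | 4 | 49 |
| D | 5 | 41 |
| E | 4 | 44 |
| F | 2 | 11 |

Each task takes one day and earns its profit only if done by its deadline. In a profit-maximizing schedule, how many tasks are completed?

Sort by profit descending; place each in the latest free slot ≤ its deadline.
Profit order: C=49 E=44 D=41 A=21 B=14 F=11
Assign: C→slot 4, E→slot 3, D→slot 5, A→slot 2, B→slot 1, F skipped.
Slots: [1:B] [2:A] [3:E] [4:C] [5:D]
5 of 6 scheduled.

5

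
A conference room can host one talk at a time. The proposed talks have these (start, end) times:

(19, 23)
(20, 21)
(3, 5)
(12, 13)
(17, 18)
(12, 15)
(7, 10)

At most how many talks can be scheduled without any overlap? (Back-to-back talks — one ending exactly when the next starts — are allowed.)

5

Sorted by end: (3,5)  (7,10)  (12,13)  (12,15)  (17,18)  (20,21)  (19,23)
take (3,5); take (7,10); take (12,13); skip (12,15); take (17,18); take (20,21).
Selected 5 talks.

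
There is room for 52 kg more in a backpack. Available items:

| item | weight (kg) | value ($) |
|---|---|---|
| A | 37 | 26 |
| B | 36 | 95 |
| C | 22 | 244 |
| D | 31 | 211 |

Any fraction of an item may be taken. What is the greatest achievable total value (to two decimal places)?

Sort by value per unit weight and fill in that order.
Order: C (244/22=11.09) > D (211/31=6.81) > B (95/36=2.64) > A (26/37=0.70)
Fill: take C (22 @ 244) → take 30/31 of D → 204.19; 52/52 used.
Total value = 448.19

448.19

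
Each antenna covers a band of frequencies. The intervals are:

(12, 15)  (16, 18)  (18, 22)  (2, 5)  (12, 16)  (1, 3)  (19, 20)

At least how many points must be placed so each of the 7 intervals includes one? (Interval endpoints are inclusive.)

Process intervals by earliest right end; each time one isn't hit yet, stab at its right endpoint.
Sorted: [1,3] [2,5] [12,15] [12,16] [16,18] [19,20] [18,22]
{[1,3],[2,5]} hit by 3; {[12,15],[12,16]} hit by 15; {[16,18]} hit by 18; {[19,20],[18,22]} hit by 20.
Points: 3, 15, 18, 20 (4 total).

4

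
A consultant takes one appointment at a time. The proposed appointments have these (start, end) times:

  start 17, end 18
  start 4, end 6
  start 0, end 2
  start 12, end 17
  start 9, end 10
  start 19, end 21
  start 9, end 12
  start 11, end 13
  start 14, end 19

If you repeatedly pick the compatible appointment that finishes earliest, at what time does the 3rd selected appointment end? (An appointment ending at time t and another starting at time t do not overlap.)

Order by finish time; keep every interval that doesn't clash with the previous kept one.
By end time: (0,2), (4,6), (9,10), (9,12), (11,13), (12,17), (17,18), (14,19), (19,21).
Pick (0,2); next start ≥ 2 → (4,6); next start ≥ 6 → (9,10); next start ≥ 10 → (11,13); next start ≥ 13 → (17,18); next start ≥ 18 → (19,21).
Selected: (0,2) (4,6) (9,10) (11,13) (17,18) (19,21)

10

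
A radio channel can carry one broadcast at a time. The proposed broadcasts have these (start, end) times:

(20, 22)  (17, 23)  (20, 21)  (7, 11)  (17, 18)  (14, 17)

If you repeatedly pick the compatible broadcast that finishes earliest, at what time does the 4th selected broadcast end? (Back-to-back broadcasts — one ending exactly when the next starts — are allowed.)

Sort by end time and greedily take each interval whose start is ≥ the last chosen end.
By end time: (7,11), (14,17), (17,18), (20,21), (20,22), (17,23).
Pick (7,11); next start ≥ 11 → (14,17); next start ≥ 17 → (17,18); next start ≥ 18 → (20,21).
Selected: (7,11) (14,17) (17,18) (20,21)

21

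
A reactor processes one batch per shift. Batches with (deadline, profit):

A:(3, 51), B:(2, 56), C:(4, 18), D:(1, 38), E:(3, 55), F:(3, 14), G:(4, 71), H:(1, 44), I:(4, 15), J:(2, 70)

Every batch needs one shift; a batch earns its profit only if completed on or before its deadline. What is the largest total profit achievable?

252

By profit: G(d4,71), J(d2,70), B(d2,56), E(d3,55), A(d3,51), H(d1,44), D(d1,38), C(d4,18), I(d4,15), F(d3,14)
G→slot 4; J→slot 2; B→slot 1; E→slot 3; A skipped; H skipped; D skipped; C skipped; I skipped; F skipped.
Profit = 56 + 70 + 55 + 71 = 252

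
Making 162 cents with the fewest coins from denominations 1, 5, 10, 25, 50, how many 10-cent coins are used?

1

162 = 3×50 + 1×10 + 2×1
Count of 10: 1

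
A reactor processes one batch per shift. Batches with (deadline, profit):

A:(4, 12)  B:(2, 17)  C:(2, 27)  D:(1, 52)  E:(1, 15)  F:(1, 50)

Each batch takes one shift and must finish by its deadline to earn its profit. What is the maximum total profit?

By profit: D(d1,52), F(d1,50), C(d2,27), B(d2,17), E(d1,15), A(d4,12)
D→slot 1; F skipped; C→slot 2; B skipped; E skipped; A→slot 4.
Profit = 52 + 27 + 12 = 91

91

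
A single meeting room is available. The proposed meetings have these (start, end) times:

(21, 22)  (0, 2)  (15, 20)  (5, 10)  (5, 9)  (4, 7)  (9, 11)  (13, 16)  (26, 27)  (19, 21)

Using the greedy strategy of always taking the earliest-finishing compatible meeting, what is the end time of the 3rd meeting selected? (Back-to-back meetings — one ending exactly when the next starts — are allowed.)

11

Sorted by end: (0,2)  (4,7)  (5,9)  (5,10)  (9,11)  (13,16)  (15,20)  (19,21)  (21,22)  (26,27)
take (0,2); take (4,7); skip (5,9); take (9,11); take (13,16); take (19,21); take (21,22); take (26,27).
Selected: (0,2) (4,7) (9,11) (13,16) (19,21) (21,22) (26,27)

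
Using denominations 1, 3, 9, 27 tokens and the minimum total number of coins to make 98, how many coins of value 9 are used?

1

Use the largest denomination that fits, subtract, and repeat.
98 − 3×27→17 − 1×9→8 − 2×3→2 − 2×1→0
Count of 9: 1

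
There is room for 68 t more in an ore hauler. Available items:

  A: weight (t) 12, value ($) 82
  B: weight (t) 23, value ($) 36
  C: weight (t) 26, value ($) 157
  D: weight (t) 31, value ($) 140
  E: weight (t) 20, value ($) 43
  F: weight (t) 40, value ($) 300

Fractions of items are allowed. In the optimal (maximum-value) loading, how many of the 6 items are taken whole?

Order: F (300/40=7.50) > A (82/12=6.83) > C (157/26=6.04) > D (140/31=4.52) > E (43/20=2.15) > B (36/23=1.57)
Fill: take F (40 @ 300) → take A (12 @ 82) → take 16/26 of C → 96.62; 68/68 used.
2 item(s) taken whole; one partial (take 16/26 of C).

2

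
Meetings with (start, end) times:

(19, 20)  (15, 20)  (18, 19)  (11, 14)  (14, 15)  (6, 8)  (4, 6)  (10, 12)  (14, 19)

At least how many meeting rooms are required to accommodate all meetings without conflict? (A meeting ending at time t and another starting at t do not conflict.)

The answer is the maximum number of intervals overlapping at any instant.
Events (time:±→running): 4:+→1 6:-→0 6:+→1 8:-→0 10:+→1 11:+→2 12:-→1 14:-→0 14:+→1 14:+→2 15:-→1 15:+→2 18:+→3 … peak 3.

3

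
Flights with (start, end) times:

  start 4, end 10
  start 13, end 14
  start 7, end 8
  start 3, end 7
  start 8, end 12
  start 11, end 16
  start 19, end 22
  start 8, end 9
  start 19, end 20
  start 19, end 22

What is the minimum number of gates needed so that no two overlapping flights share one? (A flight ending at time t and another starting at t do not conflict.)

The answer is the maximum number of intervals overlapping at any instant.
Events (time:±→running): 3:+→1 4:+→2 7:-→1 7:+→2 8:-→1 8:+→2 8:+→3 … peak 3.

3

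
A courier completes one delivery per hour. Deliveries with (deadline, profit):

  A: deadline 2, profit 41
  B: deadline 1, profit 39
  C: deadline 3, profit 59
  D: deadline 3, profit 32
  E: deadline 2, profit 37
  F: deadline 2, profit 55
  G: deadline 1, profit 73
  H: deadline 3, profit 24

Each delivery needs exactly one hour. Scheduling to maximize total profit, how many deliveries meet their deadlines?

3

Take jobs in profit order; each goes to the latest open slot no later than its deadline.
By profit: G(d1,73), C(d3,59), F(d2,55), A(d2,41), B(d1,39), E(d2,37), D(d3,32), H(d3,24)
G→slot 1; C→slot 3; F→slot 2; A skipped; B skipped; E skipped; D skipped; H skipped.
3 of 8 scheduled.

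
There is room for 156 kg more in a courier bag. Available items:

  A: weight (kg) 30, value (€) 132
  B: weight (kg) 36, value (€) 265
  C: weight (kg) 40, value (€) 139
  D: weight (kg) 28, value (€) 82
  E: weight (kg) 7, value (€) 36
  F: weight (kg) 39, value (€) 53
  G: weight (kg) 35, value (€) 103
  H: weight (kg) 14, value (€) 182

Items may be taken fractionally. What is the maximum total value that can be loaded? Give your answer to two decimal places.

839.34

Ratios (sorted): H 13.00, B 7.36, E 5.14, A 4.40, C 3.48, G 2.94, D 2.93, F 1.36
take H (14 @ 182); take B (36 @ 265); take E (7 @ 36); take A (30 @ 132); take C (40 @ 139); take 29/35 of G → 85.34. Capacity used 156/156.
Total value = 839.34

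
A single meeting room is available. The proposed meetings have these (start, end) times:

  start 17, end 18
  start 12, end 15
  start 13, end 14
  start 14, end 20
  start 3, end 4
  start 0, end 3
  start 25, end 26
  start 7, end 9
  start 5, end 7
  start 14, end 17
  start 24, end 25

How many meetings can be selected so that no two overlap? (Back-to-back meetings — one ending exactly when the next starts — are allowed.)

Order by finish time; keep every interval that doesn't clash with the previous kept one.
By end time: (0,3), (3,4), (5,7), (7,9), (13,14), (12,15), (14,17), (17,18), (14,20), (24,25), (25,26).
Pick (0,3); next start ≥ 3 → (3,4); next start ≥ 4 → (5,7); next start ≥ 7 → (7,9); next start ≥ 9 → (13,14); next start ≥ 14 → (14,17); next start ≥ 17 → (17,18); next start ≥ 18 → (24,25); next start ≥ 25 → (25,26).
Selected 9 meetings.

9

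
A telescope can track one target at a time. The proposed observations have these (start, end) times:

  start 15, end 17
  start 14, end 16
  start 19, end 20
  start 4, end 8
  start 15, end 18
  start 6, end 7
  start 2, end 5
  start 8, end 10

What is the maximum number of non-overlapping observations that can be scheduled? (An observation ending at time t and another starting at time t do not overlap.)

5

Sort by end time and greedily take each interval whose start is ≥ the last chosen end.
Sorted by end: (2,5)  (6,7)  (4,8)  (8,10)  (14,16)  (15,17)  (15,18)  (19,20)
take (2,5); take (6,7); take (8,10); take (14,16); skip (15,18); take (19,20).
Selected 5 observations.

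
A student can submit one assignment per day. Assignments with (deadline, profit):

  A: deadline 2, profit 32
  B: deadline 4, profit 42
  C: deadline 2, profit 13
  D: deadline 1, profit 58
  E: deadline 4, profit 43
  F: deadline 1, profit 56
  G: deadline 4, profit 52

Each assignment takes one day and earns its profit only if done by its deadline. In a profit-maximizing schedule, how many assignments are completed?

By profit: D(d1,58), F(d1,56), G(d4,52), E(d4,43), B(d4,42), A(d2,32), C(d2,13)
D→slot 1; F skipped; G→slot 4; E→slot 3; B→slot 2; A skipped; C skipped.
4 of 7 scheduled.

4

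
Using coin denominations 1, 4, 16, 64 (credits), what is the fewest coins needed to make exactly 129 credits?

129 = 2×64 + 1×1
Total coins = 2 + 1 = 3

3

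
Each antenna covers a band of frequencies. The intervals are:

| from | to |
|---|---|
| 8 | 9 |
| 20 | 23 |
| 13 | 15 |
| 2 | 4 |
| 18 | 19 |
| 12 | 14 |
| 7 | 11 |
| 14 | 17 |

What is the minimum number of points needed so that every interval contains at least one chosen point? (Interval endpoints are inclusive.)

5

Sort by right endpoint; whenever an interval is uncovered, place a point at its right end.
By right end: [2,4]  [8,9]  [7,11]  [12,14]  [13,15]  [14,17]  [18,19]  [20,23]
[2,4] uncovered → point at 4; [8,9] uncovered → point at 9; [12,14] uncovered → point at 14; [18,19] uncovered → point at 19; [20,23] uncovered → point at 23.
Points: 4, 9, 14, 19, 23 (5 total).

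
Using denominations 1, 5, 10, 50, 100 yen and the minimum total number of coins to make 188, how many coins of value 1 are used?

Greedy: take as many of the largest coin as possible, then repeat with the remainder.
188 = 1×100 + 1×50 + 3×10 + 1×5 + 3×1
Count of 1: 3

3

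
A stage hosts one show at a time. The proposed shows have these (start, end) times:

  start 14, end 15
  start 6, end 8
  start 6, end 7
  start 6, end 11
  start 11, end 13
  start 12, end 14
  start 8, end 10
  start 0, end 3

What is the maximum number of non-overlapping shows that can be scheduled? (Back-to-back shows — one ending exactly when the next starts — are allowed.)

Order by finish time; keep every interval that doesn't clash with the previous kept one.
Sorted by end: (0,3)  (6,7)  (6,8)  (8,10)  (6,11)  (11,13)  (12,14)  (14,15)
take (0,3); take (6,7); skip (6,8); take (8,10); take (11,13); skip (12,14); take (14,15).
Selected 5 shows.

5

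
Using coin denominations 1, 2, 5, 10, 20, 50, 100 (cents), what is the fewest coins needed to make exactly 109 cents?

4

Use the largest denomination that fits, subtract, and repeat.
109 = 1×100 + 1×5 + 2×2
Total coins = 1 + 1 + 2 = 4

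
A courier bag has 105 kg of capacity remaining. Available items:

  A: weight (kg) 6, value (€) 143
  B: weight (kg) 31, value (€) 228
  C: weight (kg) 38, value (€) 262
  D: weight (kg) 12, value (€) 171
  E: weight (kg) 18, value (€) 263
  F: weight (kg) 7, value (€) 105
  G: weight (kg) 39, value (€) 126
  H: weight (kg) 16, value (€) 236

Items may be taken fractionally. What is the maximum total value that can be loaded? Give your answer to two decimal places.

Sort by value per unit weight and fill in that order.
Ratios (sorted): A 23.83, F 15.00, H 14.75, E 14.61, D 14.25, B 7.35, C 6.89, G 3.23
take A (6 @ 143); take F (7 @ 105); take H (16 @ 236); take E (18 @ 263); take D (12 @ 171); take B (31 @ 228); take 15/38 of C → 103.42. Capacity used 105/105.
Total value = 1249.42

1249.42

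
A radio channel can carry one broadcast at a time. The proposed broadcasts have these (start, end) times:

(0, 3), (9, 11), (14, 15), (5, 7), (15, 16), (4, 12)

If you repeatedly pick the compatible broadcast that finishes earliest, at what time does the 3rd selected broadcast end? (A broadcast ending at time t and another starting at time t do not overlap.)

11

By end time: (0,3), (5,7), (9,11), (4,12), (14,15), (15,16).
Pick (0,3); next start ≥ 3 → (5,7); next start ≥ 7 → (9,11); next start ≥ 11 → (14,15); next start ≥ 15 → (15,16).
Selected: (0,3) (5,7) (9,11) (14,15) (15,16)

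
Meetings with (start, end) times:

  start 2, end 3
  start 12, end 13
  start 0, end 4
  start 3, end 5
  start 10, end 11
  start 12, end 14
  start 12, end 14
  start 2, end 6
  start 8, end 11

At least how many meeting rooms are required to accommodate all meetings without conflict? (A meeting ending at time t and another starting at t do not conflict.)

Count concurrent intervals with a sweep; the peak is the room count.
Events (time:±→running): 0:+→1 2:+→2 2:+→3 … peak 3.

3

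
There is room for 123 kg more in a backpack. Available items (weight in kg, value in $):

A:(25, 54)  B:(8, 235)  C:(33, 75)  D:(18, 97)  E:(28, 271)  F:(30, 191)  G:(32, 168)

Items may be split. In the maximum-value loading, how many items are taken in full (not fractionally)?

Ratios (sorted): B 29.38, E 9.68, F 6.37, D 5.39, G 5.25, C 2.27, A 2.16
take B (8 @ 235); take E (28 @ 271); take F (30 @ 191); take D (18 @ 97); take G (32 @ 168); take 7/33 of C → 15.91. Capacity used 123/123.
5 item(s) taken whole; one partial (take 7/33 of C).

5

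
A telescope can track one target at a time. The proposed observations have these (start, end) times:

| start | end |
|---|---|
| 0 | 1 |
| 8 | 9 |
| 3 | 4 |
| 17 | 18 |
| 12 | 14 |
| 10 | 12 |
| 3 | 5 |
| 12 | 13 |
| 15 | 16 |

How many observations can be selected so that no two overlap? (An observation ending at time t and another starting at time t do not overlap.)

7

Sort by end time and greedily take each interval whose start is ≥ the last chosen end.
Sorted by end: (0,1)  (3,4)  (3,5)  (8,9)  (10,12)  (12,13)  (12,14)  (15,16)  (17,18)
take (0,1); take (3,4); skip (3,5); take (8,9); take (10,12); take (12,13); take (15,16); take (17,18).
Selected 7 observations.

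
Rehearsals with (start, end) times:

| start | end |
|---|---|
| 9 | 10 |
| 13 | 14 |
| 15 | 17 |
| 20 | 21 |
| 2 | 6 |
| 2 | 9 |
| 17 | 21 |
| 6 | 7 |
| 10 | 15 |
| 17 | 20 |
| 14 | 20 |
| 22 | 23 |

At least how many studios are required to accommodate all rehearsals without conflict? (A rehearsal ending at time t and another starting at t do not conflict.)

3

The answer is the maximum number of intervals overlapping at any instant.
Events (time:±→running): 2:+→1 2:+→2 6:-→1 6:+→2 7:-→1 9:-→0 9:+→1 10:-→0 10:+→1 13:+→2 14:-→1 14:+→2 15:-→1 15:+→2 17:-→1 17:+→2 17:+→3 … peak 3.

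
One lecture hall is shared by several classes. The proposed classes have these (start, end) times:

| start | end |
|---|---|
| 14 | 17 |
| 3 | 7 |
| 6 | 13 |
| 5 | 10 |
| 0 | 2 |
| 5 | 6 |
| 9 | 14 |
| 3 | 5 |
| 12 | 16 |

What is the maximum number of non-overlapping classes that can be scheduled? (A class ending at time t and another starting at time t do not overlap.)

Order by finish time; keep every interval that doesn't clash with the previous kept one.
By end time: (0,2), (3,5), (5,6), (3,7), (5,10), (6,13), (9,14), (12,16), (14,17).
Pick (0,2); next start ≥ 2 → (3,5); next start ≥ 5 → (5,6); next start ≥ 6 → (6,13); next start ≥ 13 → (14,17).
Selected 5 classes.

5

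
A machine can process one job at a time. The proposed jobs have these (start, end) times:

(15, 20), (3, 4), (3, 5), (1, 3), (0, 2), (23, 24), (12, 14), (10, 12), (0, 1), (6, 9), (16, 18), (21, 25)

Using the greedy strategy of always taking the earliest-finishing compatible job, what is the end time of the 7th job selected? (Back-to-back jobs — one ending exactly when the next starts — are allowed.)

Sort by end time and greedily take each interval whose start is ≥ the last chosen end.
By end time: (0,1), (0,2), (1,3), (3,4), (3,5), (6,9), (10,12), (12,14), (16,18), (15,20), (23,24), (21,25).
Pick (0,1); next start ≥ 1 → (1,3); next start ≥ 3 → (3,4); next start ≥ 4 → (6,9); next start ≥ 9 → (10,12); next start ≥ 12 → (12,14); next start ≥ 14 → (16,18); next start ≥ 18 → (23,24).
Selected: (0,1) (1,3) (3,4) (6,9) (10,12) (12,14) (16,18) (23,24)

18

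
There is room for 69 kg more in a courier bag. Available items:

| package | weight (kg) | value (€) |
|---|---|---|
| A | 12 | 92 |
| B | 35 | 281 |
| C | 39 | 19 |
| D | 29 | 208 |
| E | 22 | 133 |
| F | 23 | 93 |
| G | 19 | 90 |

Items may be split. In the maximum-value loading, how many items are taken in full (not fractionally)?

Greedy by value/weight ratio, highest first.
Order: B (281/35=8.03) > A (92/12=7.67) > D (208/29=7.17) > E (133/22=6.05) > G (90/19=4.74) > F (93/23=4.04) > C (19/39=0.49)
Fill: take B (35 @ 281) → take A (12 @ 92) → take 22/29 of D → 157.79; 69/69 used.
2 item(s) taken whole; one partial (take 22/29 of D).

2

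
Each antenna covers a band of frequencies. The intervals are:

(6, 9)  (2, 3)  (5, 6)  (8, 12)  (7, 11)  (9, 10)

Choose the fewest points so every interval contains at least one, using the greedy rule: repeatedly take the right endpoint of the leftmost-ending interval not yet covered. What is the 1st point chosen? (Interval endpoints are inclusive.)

3

Sort by right endpoint; whenever an interval is uncovered, place a point at its right end.
Sorted: [2,3] [5,6] [6,9] [9,10] [7,11] [8,12]
{[2,3]} hit by 3; {[5,6],[6,9]} hit by 6; {[9,10],[7,11],[8,12]} hit by 10.
Points: 3, 6, 10 (3 total).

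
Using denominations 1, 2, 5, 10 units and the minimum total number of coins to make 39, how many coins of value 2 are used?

Use the largest denomination that fits, subtract, and repeat.
39 = 3×10 + 1×5 + 2×2
Count of 2: 2

2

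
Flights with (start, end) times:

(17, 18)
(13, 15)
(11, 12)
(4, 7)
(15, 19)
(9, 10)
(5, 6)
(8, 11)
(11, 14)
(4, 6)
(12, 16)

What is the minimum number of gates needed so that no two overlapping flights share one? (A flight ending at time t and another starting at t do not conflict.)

3

Count concurrent intervals with a sweep; the peak is the room count.
starts: [4, 4, 5, 8, 9, 11, 11, 12, 13, 15, 17]
ends:   [6, 6, 7, 10, 11, 12, 14, 15, 16, 18, 19]
s4→1 s4→2 s5→3  — peak 3.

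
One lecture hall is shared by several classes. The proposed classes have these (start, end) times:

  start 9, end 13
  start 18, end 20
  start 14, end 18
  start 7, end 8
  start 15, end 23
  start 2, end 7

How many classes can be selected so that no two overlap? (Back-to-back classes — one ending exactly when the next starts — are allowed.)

5

By end time: (2,7), (7,8), (9,13), (14,18), (18,20), (15,23).
Pick (2,7); next start ≥ 7 → (7,8); next start ≥ 8 → (9,13); next start ≥ 13 → (14,18); next start ≥ 18 → (18,20).
Selected 5 classes.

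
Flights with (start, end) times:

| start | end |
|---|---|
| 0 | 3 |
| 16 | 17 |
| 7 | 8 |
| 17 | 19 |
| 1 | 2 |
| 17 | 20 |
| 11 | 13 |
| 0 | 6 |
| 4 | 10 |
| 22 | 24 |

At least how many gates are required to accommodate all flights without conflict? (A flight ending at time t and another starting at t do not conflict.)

Events (time:±→running): 0:+→1 0:+→2 1:+→3 … peak 3.

3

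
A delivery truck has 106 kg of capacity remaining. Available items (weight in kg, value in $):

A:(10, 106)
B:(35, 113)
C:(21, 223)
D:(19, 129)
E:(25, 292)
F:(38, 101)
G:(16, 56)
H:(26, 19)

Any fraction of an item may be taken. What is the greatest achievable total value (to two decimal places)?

854.43

Ratios (sorted): E 11.68, C 10.62, A 10.60, D 6.79, G 3.50, B 3.23, F 2.66, H 0.73
take E (25 @ 292); take C (21 @ 223); take A (10 @ 106); take D (19 @ 129); take G (16 @ 56); take 15/35 of B → 48.43. Capacity used 106/106.
Total value = 854.43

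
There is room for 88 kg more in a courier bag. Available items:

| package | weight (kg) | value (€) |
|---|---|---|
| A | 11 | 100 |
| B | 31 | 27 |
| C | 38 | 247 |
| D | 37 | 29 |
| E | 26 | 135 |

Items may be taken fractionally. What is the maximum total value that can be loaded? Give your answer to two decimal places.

493.32

Ratios (sorted): A 9.09, C 6.50, E 5.19, B 0.87, D 0.78
take A (11 @ 100); take C (38 @ 247); take E (26 @ 135); take 13/31 of B → 11.32. Capacity used 88/88.
Total value = 493.32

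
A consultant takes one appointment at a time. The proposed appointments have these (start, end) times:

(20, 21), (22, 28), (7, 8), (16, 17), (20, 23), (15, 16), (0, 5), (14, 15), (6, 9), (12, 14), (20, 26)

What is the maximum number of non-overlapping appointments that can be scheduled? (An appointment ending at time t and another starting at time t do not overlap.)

8

Greedy by earliest finish: after sorting by end time, pick each interval compatible with the last pick.
By end time: (0,5), (7,8), (6,9), (12,14), (14,15), (15,16), (16,17), (20,21), (20,23), (20,26), (22,28).
Pick (0,5); next start ≥ 5 → (7,8); next start ≥ 8 → (12,14); next start ≥ 14 → (14,15); next start ≥ 15 → (15,16); next start ≥ 16 → (16,17); next start ≥ 17 → (20,21); next start ≥ 21 → (22,28).
Selected 8 appointments.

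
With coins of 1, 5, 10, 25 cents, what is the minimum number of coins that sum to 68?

Greedy: take as many of the largest coin as possible, then repeat with the remainder.
68 = 2×25 + 1×10 + 1×5 + 3×1
Total coins = 2 + 1 + 1 + 3 = 7

7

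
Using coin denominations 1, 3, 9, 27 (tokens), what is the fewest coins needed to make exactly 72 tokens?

4

72 − 2×27→18 − 2×9→0
Total coins = 2 + 2 = 4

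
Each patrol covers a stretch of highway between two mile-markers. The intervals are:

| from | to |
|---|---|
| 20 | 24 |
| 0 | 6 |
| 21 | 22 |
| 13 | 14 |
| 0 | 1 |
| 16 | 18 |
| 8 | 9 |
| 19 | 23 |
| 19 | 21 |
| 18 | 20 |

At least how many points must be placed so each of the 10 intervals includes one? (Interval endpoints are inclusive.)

5

Process intervals by earliest right end; each time one isn't hit yet, stab at its right endpoint.
Sorted: [0,1] [0,6] [8,9] [13,14] [16,18] [18,20] [19,21] [21,22] [19,23] [20,24]
{[0,1],[0,6]} hit by 1; {[8,9]} hit by 9; {[13,14]} hit by 14; {[16,18],[18,20]} hit by 18; {[19,21],[21,22],[19,23],[20,24]} hit by 21.
Points: 1, 9, 14, 18, 21 (5 total).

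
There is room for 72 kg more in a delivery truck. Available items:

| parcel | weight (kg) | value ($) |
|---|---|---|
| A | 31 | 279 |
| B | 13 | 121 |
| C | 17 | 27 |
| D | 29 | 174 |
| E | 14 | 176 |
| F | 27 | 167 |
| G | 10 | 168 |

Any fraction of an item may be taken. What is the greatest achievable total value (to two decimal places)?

768.74

Ratios (sorted): G 16.80, E 12.57, B 9.31, A 9.00, F 6.19, D 6.00, C 1.59
take G (10 @ 168); take E (14 @ 176); take B (13 @ 121); take A (31 @ 279); take 4/27 of F → 24.74. Capacity used 72/72.
Total value = 768.74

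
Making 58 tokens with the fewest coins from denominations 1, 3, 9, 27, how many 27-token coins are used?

2

Use the largest denomination that fits, subtract, and repeat.
58 − 2×27→4 − 1×3→1 − 1×1→0
Count of 27: 2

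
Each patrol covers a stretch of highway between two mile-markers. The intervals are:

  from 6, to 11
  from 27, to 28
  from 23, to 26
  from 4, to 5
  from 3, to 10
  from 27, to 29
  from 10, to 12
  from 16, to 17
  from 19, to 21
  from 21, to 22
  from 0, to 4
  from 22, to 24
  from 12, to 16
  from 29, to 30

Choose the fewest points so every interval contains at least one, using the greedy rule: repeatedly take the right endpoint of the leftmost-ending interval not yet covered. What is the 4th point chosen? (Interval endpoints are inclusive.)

By right end: [0,4]  [4,5]  [3,10]  [6,11]  [10,12]  [12,16]  [16,17]  [19,21]  [21,22]  [22,24]  [23,26]  [27,28]  [27,29]  [29,30]
[0,4] uncovered → point at 4; [6,11] uncovered → point at 11; [12,16] uncovered → point at 16; [19,21] uncovered → point at 21; [22,24] uncovered → point at 24; [27,28] uncovered → point at 28; [29,30] uncovered → point at 30.
Points: 4, 11, 16, 21, 24, 28, 30 (7 total).

21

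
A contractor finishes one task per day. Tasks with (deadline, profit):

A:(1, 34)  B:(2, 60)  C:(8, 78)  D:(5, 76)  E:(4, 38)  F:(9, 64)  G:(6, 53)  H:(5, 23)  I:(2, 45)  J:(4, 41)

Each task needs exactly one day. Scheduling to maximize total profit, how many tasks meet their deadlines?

8

By profit: C(d8,78), D(d5,76), F(d9,64), B(d2,60), G(d6,53), I(d2,45), J(d4,41), E(d4,38), A(d1,34), H(d5,23)
C→slot 8; D→slot 5; F→slot 9; B→slot 2; G→slot 6; I→slot 1; J→slot 4; E→slot 3; A skipped; H skipped.
8 of 10 scheduled.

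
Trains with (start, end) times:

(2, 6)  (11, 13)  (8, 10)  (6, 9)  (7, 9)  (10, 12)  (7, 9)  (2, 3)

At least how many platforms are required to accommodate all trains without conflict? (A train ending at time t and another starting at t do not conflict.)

4

Count concurrent intervals with a sweep; the peak is the room count.
Events (time:±→running): 2:+→1 2:+→2 3:-→1 6:-→0 6:+→1 7:+→2 7:+→3 8:+→4 … peak 4.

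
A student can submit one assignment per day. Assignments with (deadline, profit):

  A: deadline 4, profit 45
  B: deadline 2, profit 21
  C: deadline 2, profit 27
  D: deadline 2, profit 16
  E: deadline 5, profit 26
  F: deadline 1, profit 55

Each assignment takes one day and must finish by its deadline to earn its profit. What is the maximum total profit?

153

Sort by profit descending; place each in the latest free slot ≤ its deadline.
Profit order: F=55 A=45 C=27 E=26 B=21 D=16
Assign: F→slot 1, A→slot 4, C→slot 2, E→slot 5, B skipped, D skipped.
Slots: [1:F] [2:C] [4:A] [5:E]
Profit = 55 + 27 + 45 + 26 = 153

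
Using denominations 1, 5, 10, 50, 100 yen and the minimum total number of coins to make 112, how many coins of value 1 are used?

112 − 1×100→12 − 1×10→2 − 2×1→0
Count of 1: 2

2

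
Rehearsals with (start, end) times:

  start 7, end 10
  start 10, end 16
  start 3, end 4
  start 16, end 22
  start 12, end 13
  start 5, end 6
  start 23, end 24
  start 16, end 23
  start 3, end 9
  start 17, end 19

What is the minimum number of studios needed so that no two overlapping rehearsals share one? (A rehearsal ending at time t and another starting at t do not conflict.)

Events (time:±→running): 3:+→1 3:+→2 4:-→1 5:+→2 6:-→1 7:+→2 9:-→1 10:-→0 10:+→1 12:+→2 13:-→1 16:-→0 16:+→1 16:+→2 17:+→3 … peak 3.

3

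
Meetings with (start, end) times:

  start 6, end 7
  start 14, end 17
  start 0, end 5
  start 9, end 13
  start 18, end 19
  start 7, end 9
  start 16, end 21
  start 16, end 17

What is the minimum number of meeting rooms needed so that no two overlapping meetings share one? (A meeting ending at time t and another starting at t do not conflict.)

3

The answer is the maximum number of intervals overlapping at any instant.
Events (time:±→running): 0:+→1 5:-→0 6:+→1 7:-→0 7:+→1 9:-→0 9:+→1 13:-→0 14:+→1 16:+→2 16:+→3 … peak 3.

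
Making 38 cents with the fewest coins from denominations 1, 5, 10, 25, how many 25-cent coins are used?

1

38 = 1×25 + 1×10 + 3×1
Count of 25: 1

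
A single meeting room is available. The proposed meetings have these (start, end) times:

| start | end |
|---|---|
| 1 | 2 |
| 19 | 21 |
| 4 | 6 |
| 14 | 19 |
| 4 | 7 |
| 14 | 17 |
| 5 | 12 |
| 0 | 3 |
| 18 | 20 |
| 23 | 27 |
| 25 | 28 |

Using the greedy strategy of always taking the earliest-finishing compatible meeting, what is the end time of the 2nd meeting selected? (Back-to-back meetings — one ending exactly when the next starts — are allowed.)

Greedy by earliest finish: after sorting by end time, pick each interval compatible with the last pick.
Sorted by end: (1,2)  (0,3)  (4,6)  (4,7)  (5,12)  (14,17)  (14,19)  (18,20)  (19,21)  (23,27)  (25,28)
take (1,2); take (4,6); take (14,17); skip (14,19); take (18,20); take (23,27); skip (25,28).
Selected: (1,2) (4,6) (14,17) (18,20) (23,27)

6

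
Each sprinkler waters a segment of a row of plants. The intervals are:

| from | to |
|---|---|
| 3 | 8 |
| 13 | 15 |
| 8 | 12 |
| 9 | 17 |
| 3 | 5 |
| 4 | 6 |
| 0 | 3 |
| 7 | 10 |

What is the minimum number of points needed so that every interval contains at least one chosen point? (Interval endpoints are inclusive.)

Process intervals by earliest right end; each time one isn't hit yet, stab at its right endpoint.
By right end: [0,3]  [3,5]  [4,6]  [3,8]  [7,10]  [8,12]  [13,15]  [9,17]
[0,3] uncovered → point at 3; [4,6] uncovered → point at 6; [7,10] uncovered → point at 10; [13,15] uncovered → point at 15.
Points: 3, 6, 10, 15 (4 total).

4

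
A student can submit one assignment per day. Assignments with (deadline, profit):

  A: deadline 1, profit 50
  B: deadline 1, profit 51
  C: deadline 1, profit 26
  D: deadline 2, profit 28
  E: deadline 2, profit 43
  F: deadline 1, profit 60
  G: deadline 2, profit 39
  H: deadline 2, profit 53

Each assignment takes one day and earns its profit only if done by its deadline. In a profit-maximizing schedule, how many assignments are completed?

2

Take jobs in profit order; each goes to the latest open slot no later than its deadline.
By profit: F(d1,60), H(d2,53), B(d1,51), A(d1,50), E(d2,43), G(d2,39), D(d2,28), C(d1,26)
F→slot 1; H→slot 2; B skipped; A skipped; E skipped; G skipped; D skipped; C skipped.
2 of 8 scheduled.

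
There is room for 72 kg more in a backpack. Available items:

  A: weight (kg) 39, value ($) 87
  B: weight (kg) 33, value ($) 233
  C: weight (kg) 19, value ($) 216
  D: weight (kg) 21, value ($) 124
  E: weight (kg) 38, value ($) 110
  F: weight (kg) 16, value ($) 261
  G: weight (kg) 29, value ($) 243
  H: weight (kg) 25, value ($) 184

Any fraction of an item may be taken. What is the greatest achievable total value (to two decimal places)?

778.88

Sort by value per unit weight and fill in that order.
Ratios (sorted): F 16.31, C 11.37, G 8.38, H 7.36, B 7.06, D 5.90, E 2.89, A 2.23
take F (16 @ 261); take C (19 @ 216); take G (29 @ 243); take 8/25 of H → 58.88. Capacity used 72/72.
Total value = 778.88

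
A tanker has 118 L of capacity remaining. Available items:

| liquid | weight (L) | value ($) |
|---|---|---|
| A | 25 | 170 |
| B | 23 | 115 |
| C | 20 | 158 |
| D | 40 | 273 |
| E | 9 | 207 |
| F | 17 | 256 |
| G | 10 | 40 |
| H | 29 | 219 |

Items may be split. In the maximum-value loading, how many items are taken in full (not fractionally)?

5

Greedy by value/weight ratio, highest first.
Ratios (sorted): E 23.00, F 15.06, C 7.90, H 7.55, D 6.83, A 6.80, B 5.00, G 4.00
take E (9 @ 207); take F (17 @ 256); take C (20 @ 158); take H (29 @ 219); take D (40 @ 273); take 3/25 of A → 20.40. Capacity used 118/118.
5 item(s) taken whole; one partial (take 3/25 of A).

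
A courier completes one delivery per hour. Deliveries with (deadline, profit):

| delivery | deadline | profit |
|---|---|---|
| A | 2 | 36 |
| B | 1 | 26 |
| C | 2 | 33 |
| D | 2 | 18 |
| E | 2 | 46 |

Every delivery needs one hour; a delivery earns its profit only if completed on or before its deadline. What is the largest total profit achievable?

82

By profit: E(d2,46), A(d2,36), C(d2,33), B(d1,26), D(d2,18)
E→slot 2; A→slot 1; C skipped; B skipped; D skipped.
Profit = 36 + 46 = 82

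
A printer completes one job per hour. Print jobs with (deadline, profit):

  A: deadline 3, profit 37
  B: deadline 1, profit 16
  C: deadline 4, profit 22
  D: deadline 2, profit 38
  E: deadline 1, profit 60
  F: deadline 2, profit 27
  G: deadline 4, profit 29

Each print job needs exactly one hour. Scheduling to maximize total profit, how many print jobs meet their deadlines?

4

Sort by profit descending; place each in the latest free slot ≤ its deadline.
Profit order: E=60 D=38 A=37 G=29 F=27 C=22 B=16
Assign: E→slot 1, D→slot 2, A→slot 3, G→slot 4, F skipped, C skipped, B skipped.
Slots: [1:E] [2:D] [3:A] [4:G]
4 of 7 scheduled.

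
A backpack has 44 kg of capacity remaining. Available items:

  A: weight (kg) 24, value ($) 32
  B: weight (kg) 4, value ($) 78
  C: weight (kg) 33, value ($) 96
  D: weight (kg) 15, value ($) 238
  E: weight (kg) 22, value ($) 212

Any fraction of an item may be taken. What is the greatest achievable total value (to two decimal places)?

536.73

Greedy by value/weight ratio, highest first.
Order: B (78/4=19.50) > D (238/15=15.87) > E (212/22=9.64) > C (96/33=2.91) > A (32/24=1.33)
Fill: take B (4 @ 78) → take D (15 @ 238) → take E (22 @ 212) → take 3/33 of C → 8.73; 44/44 used.
Total value = 536.73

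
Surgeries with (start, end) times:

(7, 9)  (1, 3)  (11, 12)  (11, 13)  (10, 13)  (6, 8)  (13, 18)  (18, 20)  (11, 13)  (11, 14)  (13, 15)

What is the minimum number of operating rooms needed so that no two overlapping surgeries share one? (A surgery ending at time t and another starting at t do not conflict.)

5

Count concurrent intervals with a sweep; the peak is the room count.
starts: [1, 6, 7, 10, 11, 11, 11, 11, 13, 13, 18]
ends:   [3, 8, 9, 12, 13, 13, 13, 14, 15, 18, 20]
s1→1 e3→0 s6→1 s7→2 e8→1 e9→0 s10→1 s11→2 s11→3 s11→4 s11→5  — peak 5.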